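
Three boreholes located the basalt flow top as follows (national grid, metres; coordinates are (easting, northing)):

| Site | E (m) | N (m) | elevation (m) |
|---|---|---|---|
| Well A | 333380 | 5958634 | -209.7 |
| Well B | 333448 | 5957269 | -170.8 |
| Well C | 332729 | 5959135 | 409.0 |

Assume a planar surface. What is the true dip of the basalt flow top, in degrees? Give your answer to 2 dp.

Let the plane be z = a·E + b·N + c.
Well B−Well A: 68a − 1365b = 38.9;  Well C−Well A: −651a + 501b = 618.7.
Solving gives a = −1.01108, b = −0.07887.
Gradient magnitude |∇z| = √(a² + b²) = √(1.02228 + 0.00622) = 1.01415.
True dip = arctan(1.01415) = 45.40°, dipping toward E (azimuth ≈ 086°).

45.40°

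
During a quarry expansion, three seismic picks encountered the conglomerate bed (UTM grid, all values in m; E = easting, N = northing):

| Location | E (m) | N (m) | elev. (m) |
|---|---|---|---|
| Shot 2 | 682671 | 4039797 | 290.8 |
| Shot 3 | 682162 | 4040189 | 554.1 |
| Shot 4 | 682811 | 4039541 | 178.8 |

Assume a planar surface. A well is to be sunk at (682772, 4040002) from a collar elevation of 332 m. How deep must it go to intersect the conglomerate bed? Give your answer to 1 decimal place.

Let the plane be z = a·E + b·N + c.
Shot 3−Shot 2: −509a + 392b = 263.3;  Shot 4−Shot 2: 140a − 256b = −112.
Solving gives a = −0.311582520, b = 0.267103309.
Then c = 290.8 − a·682671 − b·4039797 = −866044.00.
At (682772, 4040002): z_contact = −212739.82 + 1079097.90 − 866044.00 = 314.09 m.
Depth below ground = 332 − 314.09 = 17.9 m.

17.9 m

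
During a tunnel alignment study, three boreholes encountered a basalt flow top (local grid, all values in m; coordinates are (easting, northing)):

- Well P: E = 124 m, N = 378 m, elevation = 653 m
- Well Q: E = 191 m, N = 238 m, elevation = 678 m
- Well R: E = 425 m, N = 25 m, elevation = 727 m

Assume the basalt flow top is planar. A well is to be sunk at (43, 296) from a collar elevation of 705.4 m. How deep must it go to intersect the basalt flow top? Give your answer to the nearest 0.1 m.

47.7 m

Let the plane be z = a·E + b·N + c.
Well Q−Well P: 67a − 140b = 25;  Well R−Well P: 301a − 353b = 74.
Solving gives a = 0.08302, b = −0.13884.
Then c = 653 − a·124 − b·378 = 695.19.
At (43, 296): z_contact = 3.57 − 41.10 + 695.19 = 657.66 m.
Depth below ground = 705.4 − 657.66 = 47.7 m.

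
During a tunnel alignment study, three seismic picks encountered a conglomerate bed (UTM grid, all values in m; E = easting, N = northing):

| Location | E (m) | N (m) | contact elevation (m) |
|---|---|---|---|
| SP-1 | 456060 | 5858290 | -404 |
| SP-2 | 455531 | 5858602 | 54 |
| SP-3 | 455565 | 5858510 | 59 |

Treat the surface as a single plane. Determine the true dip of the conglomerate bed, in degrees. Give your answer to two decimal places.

51.20°

Let the plane be z = a·E + b·N + c.
SP-2−SP-1: −529a + 312b = 458;  SP-3−SP-1: −495a + 220b = 463.
Solving gives a = −1.14808, b = −0.47864.
Gradient magnitude |∇z| = √(a² + b²) = √(1.31809 + 0.22910) = 1.24386.
True dip = arctan(1.24386) = 51.20°, dipping toward ENE (azimuth ≈ 067°).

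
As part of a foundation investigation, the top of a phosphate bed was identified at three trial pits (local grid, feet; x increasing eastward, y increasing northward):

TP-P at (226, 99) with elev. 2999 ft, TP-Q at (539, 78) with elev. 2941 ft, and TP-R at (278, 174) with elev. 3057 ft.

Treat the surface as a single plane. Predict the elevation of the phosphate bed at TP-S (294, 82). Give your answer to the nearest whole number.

Two edge vectors: TP-P→TP-Q = (313, -21, -58), TP-P→TP-R = (52, 75, 58).
Normal n = (TP-P→TP-Q) × (TP-P→TP-R) = (3132, -21170, 24567).
So ∂z/∂x = −n_x/n_z = −0.12749 and ∂z/∂y = −n_y/n_z = 0.86173.
Intercept c from TP-P: 2999 + 28.81 − 85.31 = 2942.50.
At (294, 82): z = −37.5 + 70.7 + 2942.50 = 2975.7 ft.

2976 ft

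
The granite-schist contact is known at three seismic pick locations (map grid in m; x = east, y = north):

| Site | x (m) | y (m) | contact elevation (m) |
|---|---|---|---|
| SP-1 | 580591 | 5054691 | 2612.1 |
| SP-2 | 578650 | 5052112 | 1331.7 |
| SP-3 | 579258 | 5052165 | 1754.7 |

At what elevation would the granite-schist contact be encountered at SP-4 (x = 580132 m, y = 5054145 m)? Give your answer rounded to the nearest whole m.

2307 m

Let the plane be z = a·x + b·y + c.
SP-2−SP-1: −1941a − 2579b = −1280.4;  SP-3−SP-1: −1333a − 2526b = −857.4.
Solving gives a = 0.69825582, b = −0.02904791.
Then c = 2612.1 − a·580591 − b·5054691 = −255960.76.
At (580132, 5054145): z = 405080.5 − 146812.3 − 255960.76 = 2307.5 m.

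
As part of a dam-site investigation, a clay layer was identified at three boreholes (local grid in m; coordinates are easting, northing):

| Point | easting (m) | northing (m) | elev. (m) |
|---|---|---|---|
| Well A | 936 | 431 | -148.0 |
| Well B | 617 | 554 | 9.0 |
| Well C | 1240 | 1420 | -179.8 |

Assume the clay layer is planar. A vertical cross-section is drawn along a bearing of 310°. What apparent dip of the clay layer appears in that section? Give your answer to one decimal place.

Two edge vectors: Well A→Well B = (-319, 123, 157), Well A→Well C = (304, 989, -31.8).
Normal n = (Well A→Well B) × (Well A→Well C) = (-159184.4, 37583.8, -352883).
So ∂z/∂easting = −n_x/n_z = −0.45110 and ∂z/∂northing = −n_y/n_z = 0.10650.
Unit vector along 310° is (sin 310°, cos 310°) = (-0.7660, 0.6428).
Slope in that direction = a·(-0.7660) + b·(0.6428) = 0.41402.
Apparent dip = arctan|0.41402| = 22.5° (true dip is 24.9°, so apparent ≤ true as expected).

22.5°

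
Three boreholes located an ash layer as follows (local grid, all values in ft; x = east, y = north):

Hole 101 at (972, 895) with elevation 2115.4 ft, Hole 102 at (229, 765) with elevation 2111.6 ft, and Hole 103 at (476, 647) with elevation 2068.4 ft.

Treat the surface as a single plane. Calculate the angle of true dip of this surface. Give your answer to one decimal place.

15.6°

Two edge vectors: Hole 101→Hole 102 = (-743, -130, -3.8), Hole 101→Hole 103 = (-496, -248, -47).
Normal n = (Hole 101→Hole 102) × (Hole 101→Hole 103) = (5167.6, -33036.2, 119784).
So ∂z/∂x = −n_x/n_z = −0.04314 and ∂z/∂y = −n_y/n_z = 0.27580.
Gradient magnitude |∇z| = √(a² + b²) = √(0.00186 + 0.07606) = 0.27915.
True dip = arctan(0.27915) = 15.6°, dipping toward S (azimuth ≈ 171°).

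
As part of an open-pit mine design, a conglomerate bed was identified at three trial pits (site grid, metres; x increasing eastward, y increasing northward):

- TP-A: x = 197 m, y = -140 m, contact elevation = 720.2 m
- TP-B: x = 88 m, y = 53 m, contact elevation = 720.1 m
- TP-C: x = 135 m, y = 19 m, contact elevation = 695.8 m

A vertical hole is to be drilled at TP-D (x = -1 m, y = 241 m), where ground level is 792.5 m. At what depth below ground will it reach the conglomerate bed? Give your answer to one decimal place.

Two edge vectors: TP-A→TP-B = (-109, 193, -0.1), TP-A→TP-C = (-62, 159, -24.4).
Normal n = (TP-A→TP-B) × (TP-A→TP-C) = (-4693.3, -2653.4, -5365).
So ∂z/∂x = −n_x/n_z = −0.87480 and ∂z/∂y = −n_y/n_z = −0.49458.
Intercept c from TP-A: 720.2 + 172.34 − 69.24 = 823.29.
At (-1, 241): z_contact = 0.87 − 119.19 + 823.29 = 704.98 m.
Depth below ground = 792.5 − 704.98 = 87.5 m.

87.5 m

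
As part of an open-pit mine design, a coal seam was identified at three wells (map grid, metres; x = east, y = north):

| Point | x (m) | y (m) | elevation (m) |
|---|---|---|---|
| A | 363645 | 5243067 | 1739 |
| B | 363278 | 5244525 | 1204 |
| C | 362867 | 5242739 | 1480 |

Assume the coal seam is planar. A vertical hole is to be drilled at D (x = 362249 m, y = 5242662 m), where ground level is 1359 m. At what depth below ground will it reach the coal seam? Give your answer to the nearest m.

Let the plane be z = a·x + b·y + c.
B−A: −367a + 1458b = −535;  C−A: −778a − 328b = −259.
Solving gives a = 0.44082410, b = −0.25597912.
Then c = 1739 − a·363645 − b·5243067 = 1183551.19.
At (362249, 5242662): z_contact = 159688.1 − 1342012.0 + 1183551.19 = 1227.3 m.
Depth below ground = 1359 − 1227.3 = 132 m.

132 m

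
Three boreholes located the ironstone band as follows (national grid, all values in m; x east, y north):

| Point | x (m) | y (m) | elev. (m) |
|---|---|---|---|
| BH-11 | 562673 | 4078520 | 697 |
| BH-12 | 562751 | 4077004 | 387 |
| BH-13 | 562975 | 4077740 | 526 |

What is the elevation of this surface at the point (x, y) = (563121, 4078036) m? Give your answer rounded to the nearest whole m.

579 m

Let the plane be z = a·x + b·y + c.
BH-12−BH-11: 78a − 1516b = −310;  BH-13−BH-11: 302a − 780b = −171.
Solving gives a = −0.04392028, b = 0.20222574.
Then c = 697 − a·562673 − b·4078520 = −799371.96.
At (563121, 4078036): z = −24732.4 + 824683.8 − 799371.96 = 579.4 m.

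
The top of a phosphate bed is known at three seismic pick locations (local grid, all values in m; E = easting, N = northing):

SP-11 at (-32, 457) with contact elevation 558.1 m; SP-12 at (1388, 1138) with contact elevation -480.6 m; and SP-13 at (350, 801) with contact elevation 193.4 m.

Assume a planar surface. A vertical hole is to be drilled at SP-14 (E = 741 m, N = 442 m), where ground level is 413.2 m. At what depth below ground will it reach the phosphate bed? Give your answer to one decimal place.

Let the plane be z = a·E + b·N + c.
SP-12−SP-11: 1420a + 681b = −1038.7;  SP-13−SP-11: 382a + 344b = −364.7.
Solving gives a = −0.477153, b = −0.530313.
Then c = 558.1 − a·-32 − b·457 = 785.18.
At (741, 442): z_contact = −353.57 − 234.40 + 785.18 = 197.22 m.
Depth below ground = 413.2 − 197.22 = 216.0 m.

216.0 m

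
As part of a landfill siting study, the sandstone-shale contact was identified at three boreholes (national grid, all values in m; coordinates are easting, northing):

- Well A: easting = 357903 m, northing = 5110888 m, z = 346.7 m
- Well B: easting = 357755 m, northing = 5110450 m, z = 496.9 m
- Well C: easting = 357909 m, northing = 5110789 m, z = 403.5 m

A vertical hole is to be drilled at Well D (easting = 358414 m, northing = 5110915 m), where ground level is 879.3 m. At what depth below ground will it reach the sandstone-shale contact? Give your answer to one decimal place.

251.2 m

Let the plane be z = a·easting + b·northing + c.
Well B−Well A: −148a − 438b = 150.2;  Well C−Well A: 6a − 99b = 56.8.
Solving gives a = 0.579201389, b = −0.538634259.
Then c = 346.7 − a·357903 − b·5110888 = 2545948.16.
At (358414, 5110915): z_contact = 207593.89 − 2752913.92 + 2545948.16 = 628.13 m.
Depth below ground = 879.3 − 628.13 = 251.2 m.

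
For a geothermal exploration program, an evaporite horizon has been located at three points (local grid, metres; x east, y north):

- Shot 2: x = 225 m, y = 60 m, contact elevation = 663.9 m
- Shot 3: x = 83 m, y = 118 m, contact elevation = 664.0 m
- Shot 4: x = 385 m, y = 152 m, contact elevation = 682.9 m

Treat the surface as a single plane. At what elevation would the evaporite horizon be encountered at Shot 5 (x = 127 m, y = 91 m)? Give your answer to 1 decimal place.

662.9 m

Two edge vectors: Shot 2→Shot 3 = (-142, 58, 0.1), Shot 2→Shot 4 = (160, 92, 19).
Normal n = (Shot 2→Shot 3) × (Shot 2→Shot 4) = (1092.8, 2714, -22344).
So ∂z/∂x = −n_x/n_z = 0.04891 and ∂z/∂y = −n_y/n_z = 0.12146.
Intercept c from Shot 2: 663.9 − 11.00 − 7.29 = 645.61.
At (127, 91): z = 6.2 + 11.1 + 645.61 = 662.9 m.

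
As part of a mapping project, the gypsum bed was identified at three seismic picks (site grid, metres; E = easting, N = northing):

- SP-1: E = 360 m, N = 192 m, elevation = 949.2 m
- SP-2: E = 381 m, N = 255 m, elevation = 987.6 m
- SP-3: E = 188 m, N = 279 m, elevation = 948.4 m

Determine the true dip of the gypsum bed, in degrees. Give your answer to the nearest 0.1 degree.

Two edge vectors: SP-1→SP-2 = (21, 63, 38.4), SP-1→SP-3 = (-172, 87, -0.8).
Normal n = (SP-1→SP-2) × (SP-1→SP-3) = (-3391.2, -6588, 12663).
So ∂z/∂E = −n_x/n_z = 0.26780 and ∂z/∂N = −n_y/n_z = 0.52026.
Gradient magnitude |∇z| = √(a² + b²) = √(0.07172 + 0.27067) = 0.58514.
True dip = arctan(0.58514) = 30.3°, dipping toward SSW (azimuth ≈ 207°).

30.3°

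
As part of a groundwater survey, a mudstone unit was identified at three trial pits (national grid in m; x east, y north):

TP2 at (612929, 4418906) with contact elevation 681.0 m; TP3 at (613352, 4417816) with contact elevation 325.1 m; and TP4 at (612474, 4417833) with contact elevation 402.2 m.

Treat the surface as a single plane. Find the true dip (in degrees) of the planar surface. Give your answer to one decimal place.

17.0°

Two edge vectors: TP2→TP3 = (423, -1090, -355.9), TP2→TP4 = (-455, -1073, -278.8).
Normal n = (TP2→TP3) × (TP2→TP4) = (-77988.7, 279866.9, -949829).
So ∂z/∂x = −n_x/n_z = −0.08211 and ∂z/∂y = −n_y/n_z = 0.29465.
Gradient magnitude |∇z| = √(a² + b²) = √(0.00674 + 0.08682) = 0.30588.
True dip = arctan(0.30588) = 17.0°, dipping toward SSE (azimuth ≈ 164°).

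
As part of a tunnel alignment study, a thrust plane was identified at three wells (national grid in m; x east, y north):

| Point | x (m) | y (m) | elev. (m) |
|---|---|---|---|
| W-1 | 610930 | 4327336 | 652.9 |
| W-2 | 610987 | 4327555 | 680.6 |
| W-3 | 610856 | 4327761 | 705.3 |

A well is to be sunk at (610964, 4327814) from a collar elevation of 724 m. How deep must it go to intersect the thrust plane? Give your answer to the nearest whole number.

11 m

Two edge vectors: W-1→W-2 = (57, 219, 27.7), W-1→W-3 = (-74, 425, 52.4).
Normal n = (W-1→W-2) × (W-1→W-3) = (-296.9, -5036.6, 40431).
So ∂z/∂x = −n_x/n_z = 0.00734338 and ∂z/∂y = −n_y/n_z = 0.12457273.
Intercept c from W-1: 652.9 − 4486.29 − 539068.05 = −542901.44.
At (610964, 4327814): z_contact = 4486.5 + 539127.6 − 542901.44 = 712.7 m.
Depth below ground = 724 − 712.7 = 11 m.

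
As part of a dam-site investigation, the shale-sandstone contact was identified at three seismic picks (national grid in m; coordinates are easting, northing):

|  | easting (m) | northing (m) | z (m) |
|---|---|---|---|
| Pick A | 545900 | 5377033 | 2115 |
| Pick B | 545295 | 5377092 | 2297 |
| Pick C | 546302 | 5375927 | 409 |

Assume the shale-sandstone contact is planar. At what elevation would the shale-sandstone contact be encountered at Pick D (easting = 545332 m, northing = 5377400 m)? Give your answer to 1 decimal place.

Two edge vectors: Pick A→Pick B = (-605, 59, 182), Pick A→Pick C = (402, -1106, -1706).
Normal n = (Pick A→Pick B) × (Pick A→Pick C) = (100638, -958966, 645412).
So ∂z/∂easting = −n_x/n_z = −0.155928306 and ∂z/∂northing = −n_y/n_z = 1.485819910.
Intercept c from Pick A: 2115 + 85121.26 − 7989302.69 = −7902066.43.
At (545332, 5377400): z = −85032.7 + 7989848.0 − 7902066.43 = 2748.9 m.

2748.9 m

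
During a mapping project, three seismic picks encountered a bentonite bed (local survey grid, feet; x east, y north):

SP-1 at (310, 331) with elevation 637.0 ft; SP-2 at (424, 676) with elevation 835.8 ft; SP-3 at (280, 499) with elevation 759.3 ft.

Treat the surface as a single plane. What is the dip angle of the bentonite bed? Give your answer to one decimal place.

Let the plane be z = a·x + b·y + c.
SP-2−SP-1: 114a + 345b = 198.8;  SP-3−SP-1: −30a + 168b = 122.3.
Solving gives a = −0.29812, b = 0.67474.
Gradient magnitude |∇z| = √(a² + b²) = √(0.08887 + 0.45528) = 0.73767.
True dip = arctan(0.73767) = 36.4°, dipping toward SSE (azimuth ≈ 156°).

36.4°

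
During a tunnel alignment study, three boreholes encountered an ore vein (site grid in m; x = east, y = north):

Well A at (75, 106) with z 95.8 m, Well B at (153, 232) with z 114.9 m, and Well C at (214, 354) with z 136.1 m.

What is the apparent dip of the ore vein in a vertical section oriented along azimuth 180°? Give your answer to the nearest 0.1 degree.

Two edge vectors: Well A→Well B = (78, 126, 19.1), Well A→Well C = (139, 248, 40.3).
Normal n = (Well A→Well B) × (Well A→Well C) = (341, -488.5, 1830).
So ∂z/∂x = −n_x/n_z = −0.18634 and ∂z/∂y = −n_y/n_z = 0.26694.
Unit vector along 180° is (sin 180°, cos 180°) = (0.0000, -1.0000).
Slope in that direction = a·(0.0000) + b·(-1.0000) = −0.26694.
Apparent dip = arctan|0.26694| = 14.9° (true dip is 18.0°, so apparent ≤ true as expected).

14.9°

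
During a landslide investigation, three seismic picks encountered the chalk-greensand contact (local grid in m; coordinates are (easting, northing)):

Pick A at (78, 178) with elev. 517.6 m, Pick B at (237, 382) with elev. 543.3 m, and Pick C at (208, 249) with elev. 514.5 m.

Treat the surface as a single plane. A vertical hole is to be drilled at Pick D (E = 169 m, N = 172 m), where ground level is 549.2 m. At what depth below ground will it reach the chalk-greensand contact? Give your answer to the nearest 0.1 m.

Two edge vectors: Pick A→Pick B = (159, 204, 25.7), Pick A→Pick C = (130, 71, -3.1).
Normal n = (Pick A→Pick B) × (Pick A→Pick C) = (-2457.1, 3833.9, -15231).
So ∂z/∂E = −n_x/n_z = −0.16132 and ∂z/∂N = −n_y/n_z = 0.25172.
Intercept c from Pick A: 517.6 + 12.58 − 44.81 = 485.38.
At (169, 172): z_contact = −27.26 + 43.30 + 485.38 = 501.41 m.
Depth below ground = 549.2 − 501.41 = 47.8 m.

47.8 m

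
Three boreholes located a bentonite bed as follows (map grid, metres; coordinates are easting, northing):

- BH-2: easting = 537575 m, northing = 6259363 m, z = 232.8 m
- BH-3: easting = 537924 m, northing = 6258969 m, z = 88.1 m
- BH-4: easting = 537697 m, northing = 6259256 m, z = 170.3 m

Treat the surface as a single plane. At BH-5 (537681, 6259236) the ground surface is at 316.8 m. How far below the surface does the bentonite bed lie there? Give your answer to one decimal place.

Two edge vectors: BH-2→BH-3 = (349, -394, -144.7), BH-2→BH-4 = (122, -107, -62.5).
Normal n = (BH-2→BH-3) × (BH-2→BH-4) = (9142.1, 4159.1, 10725).
So ∂z/∂easting = −n_x/n_z = −0.852410256 and ∂z/∂northing = −n_y/n_z = −0.387794872.
Intercept c from BH-2: 232.8 + 458234.44 + 2427348.87 = 2885816.12.
At (537681, 6259236): z_contact = −458324.80 − 2427299.62 + 2885816.12 = 191.69 m.
Depth below ground = 316.8 − 191.69 = 125.1 m.

125.1 m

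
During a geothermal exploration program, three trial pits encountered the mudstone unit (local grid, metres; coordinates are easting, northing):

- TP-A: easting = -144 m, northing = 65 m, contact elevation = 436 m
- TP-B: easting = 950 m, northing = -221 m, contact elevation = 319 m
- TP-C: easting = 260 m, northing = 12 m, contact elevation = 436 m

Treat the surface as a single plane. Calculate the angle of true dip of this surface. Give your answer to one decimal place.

Two edge vectors: TP-A→TP-B = (1094, -286, -117), TP-A→TP-C = (404, -53, 0).
Normal n = (TP-A→TP-B) × (TP-A→TP-C) = (-6201, -47268, 57562).
So ∂z/∂easting = −n_x/n_z = 0.10773 and ∂z/∂northing = −n_y/n_z = 0.82117.
Gradient magnitude |∇z| = √(a² + b²) = √(0.01161 + 0.67431) = 0.82820.
True dip = arctan(0.82820) = 39.6°, dipping toward S (azimuth ≈ 187°).

39.6°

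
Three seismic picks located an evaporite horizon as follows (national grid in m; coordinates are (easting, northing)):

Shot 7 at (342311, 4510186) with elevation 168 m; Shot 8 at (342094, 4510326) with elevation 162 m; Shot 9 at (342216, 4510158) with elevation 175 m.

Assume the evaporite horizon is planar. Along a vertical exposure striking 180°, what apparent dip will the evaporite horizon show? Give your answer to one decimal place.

Let the plane be z = a·E + b·N + c.
Shot 8−Shot 7: −217a + 140b = −6;  Shot 9−Shot 7: −95a − 28b = 7.
Solving gives a = −0.04191, b = −0.10781.
Unit vector along 180° is (sin 180°, cos 180°) = (0.0000, -1.0000).
Slope in that direction = a·(0.0000) + b·(-1.0000) = 0.10781.
Apparent dip = arctan|0.10781| = 6.2° (true dip is 6.6°, so apparent ≤ true as expected).

6.2°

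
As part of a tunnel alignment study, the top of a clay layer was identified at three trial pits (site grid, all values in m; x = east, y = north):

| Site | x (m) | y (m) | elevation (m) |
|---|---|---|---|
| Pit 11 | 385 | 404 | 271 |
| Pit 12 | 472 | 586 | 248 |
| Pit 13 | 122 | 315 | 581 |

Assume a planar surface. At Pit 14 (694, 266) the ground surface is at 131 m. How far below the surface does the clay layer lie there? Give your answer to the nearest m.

Let the plane be z = a·x + b·y + c.
Pit 12−Pit 11: 87a + 182b = −23;  Pit 13−Pit 11: −263a − 89b = 310.
Solving gives a = −1.35516, b = 0.52142.
Then c = 271 − a·385 − b·404 = 582.08.
At (694, 266): z_contact = −940.5 + 138.7 + 582.08 = -219.7 m.
Depth below ground = 131 − (-219.7) = 351 m.

351 m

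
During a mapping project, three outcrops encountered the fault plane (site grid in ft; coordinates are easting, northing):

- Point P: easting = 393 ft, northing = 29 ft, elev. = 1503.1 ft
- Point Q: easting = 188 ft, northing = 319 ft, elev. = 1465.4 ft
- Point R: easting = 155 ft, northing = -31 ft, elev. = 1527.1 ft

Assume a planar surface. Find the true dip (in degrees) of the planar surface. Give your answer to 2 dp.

Two edge vectors: Point P→Point Q = (-205, 290, -37.7), Point P→Point R = (-238, -60, 24).
Normal n = (Point P→Point Q) × (Point P→Point R) = (4698, 13892.6, 81320).
So ∂z/∂easting = −n_x/n_z = −0.05777 and ∂z/∂northing = −n_y/n_z = −0.17084.
Gradient magnitude |∇z| = √(a² + b²) = √(0.00334 + 0.02919) = 0.18034.
True dip = arctan(0.18034) = 10.22°, dipping toward NNE (azimuth ≈ 019°).

10.22°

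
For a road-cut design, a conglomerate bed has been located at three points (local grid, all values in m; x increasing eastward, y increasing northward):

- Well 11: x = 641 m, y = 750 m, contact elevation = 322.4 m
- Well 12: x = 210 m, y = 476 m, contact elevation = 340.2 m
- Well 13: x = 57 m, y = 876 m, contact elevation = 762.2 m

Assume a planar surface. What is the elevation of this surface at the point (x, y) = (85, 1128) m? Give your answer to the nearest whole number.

Two edge vectors: Well 11→Well 12 = (-431, -274, 17.8), Well 11→Well 13 = (-584, 126, 439.8).
Normal n = (Well 11→Well 12) × (Well 11→Well 13) = (-122748, 179158.6, -214322).
So ∂z/∂x = −n_x/n_z = −0.57273 and ∂z/∂y = −n_y/n_z = 0.83593.
Intercept c from Well 11: 322.4 + 367.12 − 626.95 = 62.57.
At (85, 1128): z = −48.7 + 942.9 + 62.57 = 956.8 m.

957 m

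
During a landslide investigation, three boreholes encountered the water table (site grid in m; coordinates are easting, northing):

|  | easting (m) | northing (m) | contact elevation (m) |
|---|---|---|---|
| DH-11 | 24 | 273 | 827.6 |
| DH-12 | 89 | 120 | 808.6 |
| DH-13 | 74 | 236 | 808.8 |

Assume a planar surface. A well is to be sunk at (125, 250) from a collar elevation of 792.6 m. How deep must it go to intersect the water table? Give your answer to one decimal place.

Two edge vectors: DH-11→DH-12 = (65, -153, -19), DH-11→DH-13 = (50, -37, -18.8).
Normal n = (DH-11→DH-12) × (DH-11→DH-13) = (2173.4, 272, 5245).
So ∂z/∂easting = −n_x/n_z = −0.41438 and ∂z/∂northing = −n_y/n_z = −0.05186.
Intercept c from DH-11: 827.6 + 9.95 + 14.16 = 851.70.
At (125, 250): z_contact = −51.80 − 12.96 + 851.70 = 786.94 m.
Depth below ground = 792.6 − 786.94 = 5.7 m.

5.7 m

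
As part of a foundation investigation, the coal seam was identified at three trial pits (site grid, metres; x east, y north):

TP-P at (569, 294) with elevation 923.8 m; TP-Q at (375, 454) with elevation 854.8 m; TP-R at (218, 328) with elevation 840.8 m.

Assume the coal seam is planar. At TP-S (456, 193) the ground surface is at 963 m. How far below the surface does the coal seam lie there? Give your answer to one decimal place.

Let the plane be z = a·x + b·y + c.
TP-Q−TP-P: −194a + 160b = −69;  TP-R−TP-P: −351a + 34b = −83.
Solving gives a = 0.22060, b = −0.16377.
Then c = 923.8 − a·569 − b·294 = 846.42.
At (456, 193): z_contact = 100.60 − 31.61 + 846.42 = 915.41 m.
Depth below ground = 963 − 915.41 = 47.6 m.

47.6 m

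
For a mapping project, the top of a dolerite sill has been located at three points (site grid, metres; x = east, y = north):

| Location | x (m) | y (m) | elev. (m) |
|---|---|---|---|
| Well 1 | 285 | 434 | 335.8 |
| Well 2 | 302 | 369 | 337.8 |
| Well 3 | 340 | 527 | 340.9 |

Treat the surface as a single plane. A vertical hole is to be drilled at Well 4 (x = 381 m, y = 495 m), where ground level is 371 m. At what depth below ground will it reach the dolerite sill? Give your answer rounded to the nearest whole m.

26 m

Let the plane be z = a·x + b·y + c.
Well 2−Well 1: 17a − 65b = 2;  Well 3−Well 1: 55a + 93b = 5.1.
Solving gives a = 0.10037, b = −0.00452.
Then c = 335.8 − a·285 − b·434 = 309.16.
At (381, 495): z_contact = 38.2 − 2.2 + 309.16 = 345.2 m.
Depth below ground = 371 − 345.2 = 26 m.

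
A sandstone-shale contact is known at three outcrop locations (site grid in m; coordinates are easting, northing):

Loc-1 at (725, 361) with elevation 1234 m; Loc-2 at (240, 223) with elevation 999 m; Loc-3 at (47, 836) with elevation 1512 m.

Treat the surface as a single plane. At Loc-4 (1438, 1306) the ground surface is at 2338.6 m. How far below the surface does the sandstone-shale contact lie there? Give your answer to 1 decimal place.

Two edge vectors: Loc-1→Loc-2 = (-485, -138, -235), Loc-1→Loc-3 = (-678, 475, 278).
Normal n = (Loc-1→Loc-2) × (Loc-1→Loc-3) = (73261, 294160, -323939).
So ∂z/∂easting = −n_x/n_z = 0.226157 and ∂z/∂northing = −n_y/n_z = 0.908072.
Intercept c from Loc-1: 1234 − 163.96 − 327.81 = 742.22.
At (1438, 1306): z_contact = 325.21 + 1185.94 + 742.22 = 2253.38 m.
Depth below ground = 2338.6 − 2253.38 = 85.2 m.

85.2 m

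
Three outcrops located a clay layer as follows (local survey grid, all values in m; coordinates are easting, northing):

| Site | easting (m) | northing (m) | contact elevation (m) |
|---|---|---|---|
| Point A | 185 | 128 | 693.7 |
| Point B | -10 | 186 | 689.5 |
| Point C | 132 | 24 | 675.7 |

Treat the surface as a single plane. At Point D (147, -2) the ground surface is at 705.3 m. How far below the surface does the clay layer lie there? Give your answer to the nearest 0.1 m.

32.3 m

Two edge vectors: Point A→Point B = (-195, 58, -4.2), Point A→Point C = (-53, -104, -18).
Normal n = (Point A→Point B) × (Point A→Point C) = (-1480.8, -3287.4, 23354).
So ∂z/∂easting = −n_x/n_z = 0.06341 and ∂z/∂northing = −n_y/n_z = 0.14076.
Intercept c from Point A: 693.7 − 11.73 − 18.02 = 663.95.
At (147, -2): z_contact = 9.32 − 0.28 + 663.95 = 672.99 m.
Depth below ground = 705.3 − 672.99 = 32.3 m.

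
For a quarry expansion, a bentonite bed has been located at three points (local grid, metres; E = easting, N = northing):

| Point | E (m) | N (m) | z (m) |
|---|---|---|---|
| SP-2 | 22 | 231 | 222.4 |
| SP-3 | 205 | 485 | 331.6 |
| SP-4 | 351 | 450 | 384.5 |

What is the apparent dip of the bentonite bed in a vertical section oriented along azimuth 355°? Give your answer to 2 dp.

6.21°

Two edge vectors: SP-2→SP-3 = (183, 254, 109.2), SP-2→SP-4 = (329, 219, 162.1).
Normal n = (SP-2→SP-3) × (SP-2→SP-4) = (17258.6, 6262.5, -43489).
So ∂z/∂E = −n_x/n_z = 0.39685 and ∂z/∂N = −n_y/n_z = 0.14400.
Unit vector along 355° is (sin 355°, cos 355°) = (-0.0872, 0.9962).
Slope in that direction = a·(-0.0872) + b·(0.9962) = 0.10887.
Apparent dip = arctan|0.10887| = 6.21° (true dip is 22.9°, so apparent ≤ true as expected).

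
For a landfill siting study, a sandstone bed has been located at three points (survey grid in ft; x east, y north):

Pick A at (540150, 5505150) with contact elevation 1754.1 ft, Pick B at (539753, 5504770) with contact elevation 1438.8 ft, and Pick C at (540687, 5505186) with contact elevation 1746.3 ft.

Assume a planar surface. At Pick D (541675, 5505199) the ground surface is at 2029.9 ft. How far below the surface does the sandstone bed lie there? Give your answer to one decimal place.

Let the plane be z = a·x + b·y + c.
Pick B−Pick A: −397a − 380b = −315.3;  Pick C−Pick A: 537a + 36b = −7.8.
Solving gives a = −0.075433160, b = 0.908544644.
Then c = 1754.1 − a·540150 − b·5505150 = −4959175.23.
At (541675, 5505199): z_contact = −40860.26 + 5001719.07 − 4959175.23 = 1683.58 ft.
Depth below ground = 2029.9 − 1683.58 = 346.3 ft.

346.3 ft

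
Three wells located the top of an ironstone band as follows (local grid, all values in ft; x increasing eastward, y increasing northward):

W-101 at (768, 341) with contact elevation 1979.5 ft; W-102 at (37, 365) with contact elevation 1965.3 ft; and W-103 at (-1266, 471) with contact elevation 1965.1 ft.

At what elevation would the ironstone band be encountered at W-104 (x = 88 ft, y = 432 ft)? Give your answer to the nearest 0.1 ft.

Let the plane be z = a·x + b·y + c.
W-102−W-101: −731a + 24b = −14.2;  W-103−W-101: −2034a + 130b = −14.4.
Solving gives a = 0.032466, b = 0.397204.
Then c = 1979.5 − a·768 − b·341 = 1819.12.
At (88, 432): z = 2.9 + 171.6 + 1819.12 = 1993.6 ft.

1993.6 ft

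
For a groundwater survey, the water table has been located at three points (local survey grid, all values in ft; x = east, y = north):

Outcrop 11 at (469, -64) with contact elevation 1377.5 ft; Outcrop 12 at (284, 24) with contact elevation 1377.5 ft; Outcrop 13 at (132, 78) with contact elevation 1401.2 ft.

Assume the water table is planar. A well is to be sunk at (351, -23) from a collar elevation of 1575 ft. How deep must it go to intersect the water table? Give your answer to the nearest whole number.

178 ft

Let the plane be z = a·x + b·y + c.
Outcrop 12−Outcrop 11: −185a + 88b = 0;  Outcrop 13−Outcrop 11: −337a + 142b = 23.7.
Solving gives a = −0.61595, b = −1.29489.
Then c = 1377.5 − a·469 − b·-64 = 1583.51.
At (351, -23): z_contact = −216.2 + 29.8 + 1583.51 = 1397.1 ft.
Depth below ground = 1575 − 1397.1 = 178 ft.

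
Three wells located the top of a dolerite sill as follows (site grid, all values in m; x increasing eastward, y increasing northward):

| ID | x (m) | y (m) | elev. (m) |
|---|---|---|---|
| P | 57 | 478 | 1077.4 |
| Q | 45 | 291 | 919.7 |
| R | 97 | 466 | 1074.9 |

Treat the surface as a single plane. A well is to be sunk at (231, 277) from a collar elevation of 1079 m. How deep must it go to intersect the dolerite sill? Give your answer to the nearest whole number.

136 m

Two edge vectors: P→Q = (-12, -187, -157.7), P→R = (40, -12, -2.5).
Normal n = (P→Q) × (P→R) = (-1424.9, -6338, 7624).
So ∂z/∂x = −n_x/n_z = 0.18690 and ∂z/∂y = −n_y/n_z = 0.83132.
Intercept c from P: 1077.4 − 10.65 − 397.37 = 669.37.
At (231, 277): z_contact = 43.2 + 230.3 + 669.37 = 942.8 m.
Depth below ground = 1079 − 942.8 = 136 m.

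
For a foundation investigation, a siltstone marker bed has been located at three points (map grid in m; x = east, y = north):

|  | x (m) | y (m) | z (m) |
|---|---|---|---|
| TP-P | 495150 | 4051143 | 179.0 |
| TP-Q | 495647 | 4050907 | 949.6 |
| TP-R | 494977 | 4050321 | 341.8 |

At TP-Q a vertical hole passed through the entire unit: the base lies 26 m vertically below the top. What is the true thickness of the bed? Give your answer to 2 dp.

Two edge vectors: TP-P→TP-Q = (497, -236, 770.6), TP-P→TP-R = (-173, -822, 162.8).
Normal n = (TP-P→TP-Q) × (TP-P→TP-R) = (595012.4, -214225.4, -449362).
So ∂z/∂x = −n_x/n_z = 1.32413 and ∂z/∂y = −n_y/n_z = −0.47673.
|∇z| = √(a²+b²) = 1.40733, so dip δ = arctan(1.40733) = 54.60°.
True thickness = vertical thickness × cos δ = 26 × cos 54.60° = 15.06 m.

15.06 m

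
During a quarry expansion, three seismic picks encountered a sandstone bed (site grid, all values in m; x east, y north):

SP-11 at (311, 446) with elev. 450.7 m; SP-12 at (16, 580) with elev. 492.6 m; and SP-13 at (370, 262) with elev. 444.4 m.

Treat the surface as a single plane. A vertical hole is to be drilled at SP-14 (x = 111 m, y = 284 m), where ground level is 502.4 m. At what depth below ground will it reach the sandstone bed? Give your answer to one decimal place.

19.9 m

Two edge vectors: SP-11→SP-12 = (-295, 134, 41.9), SP-11→SP-13 = (59, -184, -6.3).
Normal n = (SP-11→SP-12) × (SP-11→SP-13) = (6865.4, 613.6, 46374).
So ∂z/∂x = −n_x/n_z = −0.14804 and ∂z/∂y = −n_y/n_z = −0.01323.
Intercept c from SP-11: 450.7 + 46.04 + 5.90 = 502.64.
At (111, 284): z_contact = −16.43 − 3.76 + 502.64 = 482.45 m.
Depth below ground = 502.4 − 482.45 = 19.9 m.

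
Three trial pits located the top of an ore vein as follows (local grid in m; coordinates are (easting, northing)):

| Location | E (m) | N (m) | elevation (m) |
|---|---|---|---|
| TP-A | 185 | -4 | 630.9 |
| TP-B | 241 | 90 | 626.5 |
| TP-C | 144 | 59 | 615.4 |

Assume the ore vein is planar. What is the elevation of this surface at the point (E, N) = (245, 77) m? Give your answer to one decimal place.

Let the plane be z = a·E + b·N + c.
TP-B−TP-A: 56a + 94b = −4.4;  TP-C−TP-A: −41a + 63b = −15.5.
Solving gives a = 0.15982, b = −0.14202.
Then c = 630.9 − a·185 − b·-4 = 600.76.
At (245, 77): z = 39.2 − 10.9 + 600.76 = 629.0 m.

629.0 m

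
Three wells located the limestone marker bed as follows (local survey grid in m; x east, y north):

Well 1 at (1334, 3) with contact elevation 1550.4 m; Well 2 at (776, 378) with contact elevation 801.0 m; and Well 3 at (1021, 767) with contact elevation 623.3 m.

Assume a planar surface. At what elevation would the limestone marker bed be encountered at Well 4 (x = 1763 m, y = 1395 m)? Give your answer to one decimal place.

Let the plane be z = a·x + b·y + c.
Well 2−Well 1: −558a + 375b = −749.4;  Well 3−Well 1: −313a + 764b = −927.1.
Solving gives a = 0.727912, b = −0.915266.
Then c = 1550.4 − a·1334 − b·3 = 582.11.
At (1763, 1395): z = 1283.3 − 1276.8 + 582.11 = 588.6 m.

588.6 m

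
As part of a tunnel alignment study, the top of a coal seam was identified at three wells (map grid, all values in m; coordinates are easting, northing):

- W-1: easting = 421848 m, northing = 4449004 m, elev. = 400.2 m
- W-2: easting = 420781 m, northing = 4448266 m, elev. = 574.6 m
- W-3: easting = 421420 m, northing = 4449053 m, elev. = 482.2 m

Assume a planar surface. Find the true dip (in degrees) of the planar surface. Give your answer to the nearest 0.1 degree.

10.8°

Two edge vectors: W-1→W-2 = (-1067, -738, 174.4), W-1→W-3 = (-428, 49, 82).
Normal n = (W-1→W-2) × (W-1→W-3) = (-69061.6, 12850.8, -368147).
So ∂z/∂easting = −n_x/n_z = −0.18759 and ∂z/∂northing = −n_y/n_z = 0.03491.
Gradient magnitude |∇z| = √(a² + b²) = √(0.03519 + 0.00122) = 0.19081.
True dip = arctan(0.19081) = 10.8°, dipping toward E (azimuth ≈ 101°).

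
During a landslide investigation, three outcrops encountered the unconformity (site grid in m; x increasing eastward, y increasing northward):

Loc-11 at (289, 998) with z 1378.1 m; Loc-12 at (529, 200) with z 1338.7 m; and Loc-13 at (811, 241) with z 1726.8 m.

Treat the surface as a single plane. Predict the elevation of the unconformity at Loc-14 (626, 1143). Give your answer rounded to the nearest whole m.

Two edge vectors: Loc-11→Loc-12 = (240, -798, -39.4), Loc-11→Loc-13 = (522, -757, 348.7).
Normal n = (Loc-11→Loc-12) × (Loc-11→Loc-13) = (-308088.4, -104254.8, 234876).
So ∂z/∂x = −n_x/n_z = 1.31171 and ∂z/∂y = −n_y/n_z = 0.44387.
Intercept c from Loc-11: 1378.1 − 379.08 − 442.98 = 556.03.
At (626, 1143): z = 821.1 + 507.3 + 556.03 = 1884.5 m.

1885 m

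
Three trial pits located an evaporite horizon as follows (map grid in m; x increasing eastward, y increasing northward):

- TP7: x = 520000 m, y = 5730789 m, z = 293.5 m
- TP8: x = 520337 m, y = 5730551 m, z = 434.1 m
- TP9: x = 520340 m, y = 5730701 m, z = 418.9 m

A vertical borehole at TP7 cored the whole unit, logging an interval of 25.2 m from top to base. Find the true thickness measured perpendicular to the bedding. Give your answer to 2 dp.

23.73 m

Let the plane be z = a·x + b·y + c.
TP8−TP7: 337a − 238b = 140.6;  TP9−TP7: 340a − 88b = 125.4.
Solving gives a = 0.34083, b = −0.10815.
|∇z| = √(a²+b²) = 0.35758, so dip δ = arctan(0.35758) = 19.68°.
True thickness = vertical thickness × cos δ = 25.2 × cos 19.68° = 23.73 m.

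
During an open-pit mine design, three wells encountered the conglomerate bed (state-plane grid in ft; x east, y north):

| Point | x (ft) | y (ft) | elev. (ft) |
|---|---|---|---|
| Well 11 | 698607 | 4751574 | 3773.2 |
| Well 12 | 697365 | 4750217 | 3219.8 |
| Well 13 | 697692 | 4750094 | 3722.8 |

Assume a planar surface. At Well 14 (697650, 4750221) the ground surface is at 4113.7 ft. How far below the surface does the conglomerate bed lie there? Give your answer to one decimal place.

538.2 ft

Let the plane be z = a·x + b·y + c.
Well 12−Well 11: −1242a − 1357b = −553.4;  Well 13−Well 11: −915a − 1480b = −50.4.
Solving gives a = 1.258395487, b = −0.743940453.
Then c = 3773.2 − a·698607 − b·4751574 = 2659537.42.
At (697650, 4750221): z_contact = 877919.61 − 3533881.56 + 2659537.42 = 3575.47 ft.
Depth below ground = 4113.7 − 3575.47 = 538.2 ft.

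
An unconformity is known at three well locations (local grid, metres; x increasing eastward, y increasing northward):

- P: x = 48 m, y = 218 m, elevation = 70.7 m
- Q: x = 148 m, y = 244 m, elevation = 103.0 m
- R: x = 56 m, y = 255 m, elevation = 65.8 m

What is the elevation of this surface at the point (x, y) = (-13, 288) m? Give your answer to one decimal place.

32.6 m

Let the plane be z = a·x + b·y + c.
Q−P: 100a + 26b = 32.3;  R−P: 8a + 37b = −4.9.
Solving gives a = 0.37872, b = −0.21432.
Then c = 70.7 − a·48 − b·218 = 99.24.
At (-13, 288): z = −4.9 − 61.7 + 99.24 = 32.6 m.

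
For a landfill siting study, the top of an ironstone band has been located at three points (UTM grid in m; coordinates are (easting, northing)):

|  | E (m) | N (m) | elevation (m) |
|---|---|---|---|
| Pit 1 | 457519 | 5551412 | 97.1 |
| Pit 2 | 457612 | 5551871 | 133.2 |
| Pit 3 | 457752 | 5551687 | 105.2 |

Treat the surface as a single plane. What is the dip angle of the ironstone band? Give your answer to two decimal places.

6.91°

Let the plane be z = a·E + b·N + c.
Pit 2−Pit 1: 93a + 459b = 36.1;  Pit 3−Pit 1: 233a + 275b = 8.1.
Solving gives a = −0.07631, b = 0.09411.
Gradient magnitude |∇z| = √(a² + b²) = √(0.00582 + 0.00886) = 0.12116.
True dip = arctan(0.12116) = 6.91°, dipping toward SE (azimuth ≈ 141°).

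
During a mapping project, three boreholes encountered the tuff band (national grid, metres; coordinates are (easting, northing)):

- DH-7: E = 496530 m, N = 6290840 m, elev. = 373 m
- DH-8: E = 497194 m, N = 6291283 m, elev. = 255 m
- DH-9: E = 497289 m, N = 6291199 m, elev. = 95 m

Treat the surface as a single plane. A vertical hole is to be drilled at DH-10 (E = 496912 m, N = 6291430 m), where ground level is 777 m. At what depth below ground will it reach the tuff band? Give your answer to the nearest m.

Two edge vectors: DH-7→DH-8 = (664, 443, -118), DH-7→DH-9 = (759, 359, -278).
Normal n = (DH-7→DH-8) × (DH-7→DH-9) = (-80792, 95030, -97861).
So ∂z/∂E = −n_x/n_z = −0.82557914 and ∂z/∂N = −n_y/n_z = 0.97107121.
Intercept c from DH-7: 373 + 409924.81 − 6108853.63 = −5698555.82.
At (496912, 6291430): z_contact = −410240.2 + 6109426.6 − 5698555.82 = 630.6 m.
Depth below ground = 777 − 630.6 = 146 m.

146 m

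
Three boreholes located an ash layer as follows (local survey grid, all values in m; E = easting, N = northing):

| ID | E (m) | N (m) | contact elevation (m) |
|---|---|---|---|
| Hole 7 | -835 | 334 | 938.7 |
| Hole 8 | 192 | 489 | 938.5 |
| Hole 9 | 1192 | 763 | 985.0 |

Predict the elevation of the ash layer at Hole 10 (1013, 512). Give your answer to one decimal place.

900.1 m

Let the plane be z = a·E + b·N + c.
Hole 8−Hole 7: 1027a + 155b = −0.2;  Hole 9−Hole 7: 2027a + 429b = 46.3.
Solving gives a = −0.057456, b = 0.379401.
Then c = 938.7 − a·-835 − b·334 = 764.00.
At (1013, 512): z = −58.2 + 194.3 + 764.00 = 900.1 m.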